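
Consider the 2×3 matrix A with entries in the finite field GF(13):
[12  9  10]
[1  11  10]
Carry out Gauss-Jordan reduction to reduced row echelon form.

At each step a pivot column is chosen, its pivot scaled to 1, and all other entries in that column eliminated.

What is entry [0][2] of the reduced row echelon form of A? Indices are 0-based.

[1] R0 /= 12  ⇒  (1, 4, 3)
     R1 -= 1·R0  ⇒  (0, 7, 7)
[2] R1 /= 7  ⇒  (0, 1, 1)
     R0 -= 4·R1  ⇒  (1, 0, 12)

M[0][2] = 12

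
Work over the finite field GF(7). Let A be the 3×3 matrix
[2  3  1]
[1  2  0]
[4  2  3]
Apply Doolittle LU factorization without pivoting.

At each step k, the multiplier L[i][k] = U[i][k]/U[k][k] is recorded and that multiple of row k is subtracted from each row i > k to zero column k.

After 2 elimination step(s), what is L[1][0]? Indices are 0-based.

L[1][0] = 4

Step 1: pivot at (0,0) is 2.
  row1 ← row1 − (4)·row0  ⇒  L[1][0]=4, U row1=(0, 4, 3)
  row2 ← row2 − (2)·row0  ⇒  L[2][0]=2, U row2=(0, 3, 1)
Step 2: pivot at (1,1) is 4.
  row2 ← row2 − (6)·row1  ⇒  L[2][1]=6, U row2=(0, 0, 4)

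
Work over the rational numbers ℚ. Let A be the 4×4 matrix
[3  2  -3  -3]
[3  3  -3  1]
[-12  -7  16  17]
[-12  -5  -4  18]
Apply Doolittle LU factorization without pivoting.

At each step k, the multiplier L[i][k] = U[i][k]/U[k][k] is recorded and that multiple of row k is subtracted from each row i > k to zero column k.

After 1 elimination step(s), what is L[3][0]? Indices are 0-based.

Step 1: pivot at (0,0) is 3.
  row1 ← row1 − (1)·row0  ⇒  L[1][0]=1, U row1=(0, 1, 0, 4)
  row2 ← row2 − (-4)·row0  ⇒  L[2][0]=-4, U row2=(0, 1, 4, 5)
  row3 ← row3 − (-4)·row0  ⇒  L[3][0]=-4, U row3=(0, 3, -16, 6)

L[3][0] = -4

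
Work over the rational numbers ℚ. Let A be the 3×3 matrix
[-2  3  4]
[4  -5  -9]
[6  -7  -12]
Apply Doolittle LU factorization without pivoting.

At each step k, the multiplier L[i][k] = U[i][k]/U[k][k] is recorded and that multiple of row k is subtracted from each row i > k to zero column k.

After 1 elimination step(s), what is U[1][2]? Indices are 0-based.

[col 0] pivot -2
  R1 -= -2*R0 → (0, 1, -1)  (L[1][0] := -2)
  R2 -= -3*R0 → (0, 2, 0)  (L[2][0] := -3)

U[1][2] = -1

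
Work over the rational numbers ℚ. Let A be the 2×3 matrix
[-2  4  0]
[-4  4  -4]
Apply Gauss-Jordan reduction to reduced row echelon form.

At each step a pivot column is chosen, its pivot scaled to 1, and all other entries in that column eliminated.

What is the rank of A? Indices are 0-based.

rank = 2

step 1: normalize row 0 (÷-2) = (1, -2, 0)
  row 1: subtract -4×row0 = (0, -4, -4)
step 2: normalize row 1 (÷-4) = (0, 1, 1)
  row 0: subtract -2×row1 = (1, 0, 2)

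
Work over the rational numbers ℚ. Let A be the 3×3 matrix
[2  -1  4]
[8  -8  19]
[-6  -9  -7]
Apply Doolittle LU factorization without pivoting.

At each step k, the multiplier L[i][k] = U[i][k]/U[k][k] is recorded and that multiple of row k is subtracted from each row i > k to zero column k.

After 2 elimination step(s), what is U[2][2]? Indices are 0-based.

U[2][2] = -4

[col 0] pivot 2
  R1 -= 4*R0 → (0, -4, 3)  (L[1][0] := 4)
  R2 -= -3*R0 → (0, -12, 5)  (L[2][0] := -3)
[col 1] pivot -4
  R2 -= 3*R1 → (0, 0, -4)  (L[2][1] := 3)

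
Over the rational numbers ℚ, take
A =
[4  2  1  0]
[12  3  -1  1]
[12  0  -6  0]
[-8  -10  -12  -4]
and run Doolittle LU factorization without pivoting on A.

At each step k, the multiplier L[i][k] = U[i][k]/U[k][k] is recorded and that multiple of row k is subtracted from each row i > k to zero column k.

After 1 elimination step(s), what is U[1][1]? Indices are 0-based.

U[1][1] = -3

[col 0] pivot 4
  R1 -= 3*R0 → (0, -3, -4, 1)  (L[1][0] := 3)
  R2 -= 3*R0 → (0, -6, -9, 0)  (L[2][0] := 3)
  R3 -= -2*R0 → (0, -6, -10, -4)  (L[3][0] := -2)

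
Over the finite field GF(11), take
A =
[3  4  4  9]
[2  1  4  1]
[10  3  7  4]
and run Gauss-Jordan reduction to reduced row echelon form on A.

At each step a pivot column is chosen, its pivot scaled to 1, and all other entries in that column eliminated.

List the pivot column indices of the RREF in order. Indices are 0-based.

[1] R0 /= 3  ⇒  (1, 5, 5, 3)
     R1 -= 2·R0  ⇒  (0, 2, 5, 6)
     R2 -= 10·R0  ⇒  (0, 8, 1, 7)
[2] R1 /= 2  ⇒  (0, 1, 8, 3)
     R0 -= 5·R1  ⇒  (1, 0, 9, 10)
     R2 -= 8·R1  ⇒  (0, 0, 3, 5)
[3] R2 /= 3  ⇒  (0, 0, 1, 9)
     R0 -= 9·R2  ⇒  (1, 0, 0, 6)
     R1 -= 8·R2  ⇒  (0, 1, 0, 8)

pivot columns: 0, 1, 2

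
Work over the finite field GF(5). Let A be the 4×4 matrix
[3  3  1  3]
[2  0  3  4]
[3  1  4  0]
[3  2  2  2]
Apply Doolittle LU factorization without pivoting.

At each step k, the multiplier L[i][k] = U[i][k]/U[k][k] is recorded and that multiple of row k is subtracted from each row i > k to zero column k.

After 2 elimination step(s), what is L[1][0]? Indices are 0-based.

Step 1: pivot at (0,0) is 3.
  row1 ← row1 − (4)·row0  ⇒  L[1][0]=4, U row1=(0, 3, 4, 2)
  row2 ← row2 − (1)·row0  ⇒  L[2][0]=1, U row2=(0, 3, 3, 2)
  row3 ← row3 − (1)·row0  ⇒  L[3][0]=1, U row3=(0, 4, 1, 4)
Step 2: pivot at (1,1) is 3.
  row2 ← row2 − (1)·row1  ⇒  L[2][1]=1, U row2=(0, 0, 4, 0)
  row3 ← row3 − (3)·row1  ⇒  L[3][1]=3, U row3=(0, 0, 4, 3)

L[1][0] = 4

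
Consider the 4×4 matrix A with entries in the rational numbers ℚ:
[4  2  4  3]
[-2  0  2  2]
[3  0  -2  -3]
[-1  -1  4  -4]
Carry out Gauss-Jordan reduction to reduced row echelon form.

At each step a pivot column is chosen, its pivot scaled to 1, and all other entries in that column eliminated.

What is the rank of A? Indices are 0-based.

rank = 4

pivot(0,0)=4: scale R0 → (1, 1/2, 1, 3/4)
  clear (1,0): R1 −= (-2)R0 → (0, 1, 4, 7/2)
  clear (2,0): R2 −= (3)R0 → (0, -3/2, -5, -21/4)
  clear (3,0): R3 −= (-1)R0 → (0, -1/2, 5, -13/4)
pivot(1,1)=1: scale R1 → (0, 1, 4, 7/2)
  clear (0,1): R0 −= (1/2)R1 → (1, 0, -1, -1)
  clear (2,1): R2 −= (-3/2)R1 → (0, 0, 1, 0)
  clear (3,1): R3 −= (-1/2)R1 → (0, 0, 7, -3/2)
pivot(2,2)=1: scale R2 → (0, 0, 1, 0)
  clear (0,2): R0 −= (-1)R2 → (1, 0, 0, -1)
  clear (1,2): R1 −= (4)R2 → (0, 1, 0, 7/2)
  clear (3,2): R3 −= (7)R2 → (0, 0, 0, -3/2)
pivot(3,3)=-3/2: scale R3 → (0, 0, 0, 1)
  clear (0,3): R0 −= (-1)R3 → (1, 0, 0, 0)
  clear (1,3): R1 −= (7/2)R3 → (0, 1, 0, 0)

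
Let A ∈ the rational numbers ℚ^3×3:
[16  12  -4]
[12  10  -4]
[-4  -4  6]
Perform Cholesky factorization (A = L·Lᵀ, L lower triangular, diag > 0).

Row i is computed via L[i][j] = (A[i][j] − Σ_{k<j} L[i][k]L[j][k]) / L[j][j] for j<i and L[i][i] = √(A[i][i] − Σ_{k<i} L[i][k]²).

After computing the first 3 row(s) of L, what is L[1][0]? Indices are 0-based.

Step 1: L[0][0] = √(16) = 4.
  L[1][0] = (12) / L[0][0] = 3.
Step 2: L[1][1] = √(1) = 1.
  L[2][0] = (-4) / L[0][0] = -1.
  L[2][1] = (-1) / L[1][1] = -1.
Step 3: L[2][2] = √(4) = 2.

L[1][0] = 3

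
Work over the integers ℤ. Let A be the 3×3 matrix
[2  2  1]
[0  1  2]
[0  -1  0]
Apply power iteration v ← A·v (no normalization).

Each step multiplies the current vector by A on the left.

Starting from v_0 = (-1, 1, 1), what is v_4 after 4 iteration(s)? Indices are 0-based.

v_0 = (-1, 1, 1).
v_1 = A·v_0 = (1, 3, -1).
v_2 = A·v_1 = (7, 1, -3).
v_3 = A·v_2 = (13, -5, -1).
v_4 = A·v_3 = (15, -7, 5).

v_4 = (15, -7, 5)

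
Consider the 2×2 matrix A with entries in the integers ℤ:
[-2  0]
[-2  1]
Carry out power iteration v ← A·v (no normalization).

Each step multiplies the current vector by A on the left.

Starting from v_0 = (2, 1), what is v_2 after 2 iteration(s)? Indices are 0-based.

v_2 = (8, 5)

v_0 = (2, 1).
v_1 = A·v_0 = (-4, -3).
v_2 = A·v_1 = (8, 5).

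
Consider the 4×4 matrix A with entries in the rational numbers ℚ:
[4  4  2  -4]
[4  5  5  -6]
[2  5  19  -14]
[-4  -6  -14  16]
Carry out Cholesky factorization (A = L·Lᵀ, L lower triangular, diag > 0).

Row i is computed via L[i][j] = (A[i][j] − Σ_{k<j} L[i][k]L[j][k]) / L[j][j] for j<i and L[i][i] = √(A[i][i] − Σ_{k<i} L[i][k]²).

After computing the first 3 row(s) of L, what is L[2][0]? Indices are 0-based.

L[2][0] = 1

Step 1: L[0][0] = √(4) = 2.
  L[1][0] = (4) / L[0][0] = 2.
Step 2: L[1][1] = √(1) = 1.
  L[2][0] = (2) / L[0][0] = 1.
  L[2][1] = (3) / L[1][1] = 3.
Step 3: L[2][2] = √(9) = 3.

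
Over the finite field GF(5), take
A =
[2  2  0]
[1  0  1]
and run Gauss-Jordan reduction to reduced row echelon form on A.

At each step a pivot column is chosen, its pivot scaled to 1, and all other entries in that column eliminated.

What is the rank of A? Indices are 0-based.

step 1: normalize row 0 (÷2) = (1, 1, 0)
  row 1: subtract 1×row0 = (0, 4, 1)
step 2: normalize row 1 (÷4) = (0, 1, 4)
  row 0: subtract 1×row1 = (1, 0, 1)

rank = 2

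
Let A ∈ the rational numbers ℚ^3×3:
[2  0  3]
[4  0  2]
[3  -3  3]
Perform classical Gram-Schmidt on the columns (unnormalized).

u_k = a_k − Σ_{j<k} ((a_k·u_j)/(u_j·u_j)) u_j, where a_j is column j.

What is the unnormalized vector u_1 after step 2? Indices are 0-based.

u_1 = (18/29, 36/29, -60/29)

Step 1: u_0 = a_0 = (2, 4, 3).
Step 2: u_1 = a_1 − (-9/29)·u_0 = (18/29, 36/29, -60/29).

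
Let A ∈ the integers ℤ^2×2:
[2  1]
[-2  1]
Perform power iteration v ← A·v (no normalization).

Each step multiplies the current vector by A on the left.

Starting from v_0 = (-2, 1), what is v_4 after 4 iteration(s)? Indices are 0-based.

v_4 = (31, -5)

v_0 = (-2, 1).
v_1 = A·v_0 = (-3, 5).
v_2 = A·v_1 = (-1, 11).
v_3 = A·v_2 = (9, 13).
v_4 = A·v_3 = (31, -5).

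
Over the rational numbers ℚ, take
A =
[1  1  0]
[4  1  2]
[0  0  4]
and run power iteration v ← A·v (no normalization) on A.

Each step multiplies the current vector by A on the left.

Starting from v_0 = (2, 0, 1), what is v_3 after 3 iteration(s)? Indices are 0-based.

v_0 = (2, 0, 1).
v_1 = A·v_0 = (2, 10, 4).
v_2 = A·v_1 = (12, 26, 16).
v_3 = A·v_2 = (38, 106, 64).

v_3 = (38, 106, 64)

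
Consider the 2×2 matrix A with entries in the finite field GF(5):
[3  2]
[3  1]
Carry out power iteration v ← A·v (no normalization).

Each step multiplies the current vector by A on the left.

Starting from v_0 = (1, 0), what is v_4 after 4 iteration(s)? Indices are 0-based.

v_4 = (1, 4)

v_0 = (1, 0).
v_1 = A·v_0 = (3, 3).
v_2 = A·v_1 = (0, 2).
v_3 = A·v_2 = (4, 2).
v_4 = A·v_3 = (1, 4).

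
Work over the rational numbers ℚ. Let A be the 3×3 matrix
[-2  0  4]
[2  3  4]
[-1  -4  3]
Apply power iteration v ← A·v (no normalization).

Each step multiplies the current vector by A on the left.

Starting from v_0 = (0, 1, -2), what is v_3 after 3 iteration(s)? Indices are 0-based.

v_0 = (0, 1, -2).
v_1 = A·v_0 = (-8, -5, -10).
v_2 = A·v_1 = (-24, -71, -2).
v_3 = A·v_2 = (40, -269, 302).

v_3 = (40, -269, 302)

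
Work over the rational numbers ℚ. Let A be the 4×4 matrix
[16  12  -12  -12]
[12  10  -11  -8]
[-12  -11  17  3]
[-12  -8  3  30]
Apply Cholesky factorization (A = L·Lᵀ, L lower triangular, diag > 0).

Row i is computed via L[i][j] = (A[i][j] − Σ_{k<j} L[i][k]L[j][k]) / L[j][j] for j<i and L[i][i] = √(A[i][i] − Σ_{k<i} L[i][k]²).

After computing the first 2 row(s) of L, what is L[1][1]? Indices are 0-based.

Step 1: L[0][0] = √(16) = 4.
  L[1][0] = (12) / L[0][0] = 3.
Step 2: L[1][1] = √(1) = 1.

L[1][1] = 1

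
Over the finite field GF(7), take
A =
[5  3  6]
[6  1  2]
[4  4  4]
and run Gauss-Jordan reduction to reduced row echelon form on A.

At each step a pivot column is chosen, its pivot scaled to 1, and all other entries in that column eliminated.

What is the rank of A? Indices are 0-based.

rank = 3

[1] R0 /= 5  ⇒  (1, 2, 4)
     R1 -= 6·R0  ⇒  (0, 3, 6)
     R2 -= 4·R0  ⇒  (0, 3, 2)
[2] R1 /= 3  ⇒  (0, 1, 2)
     R0 -= 2·R1  ⇒  (1, 0, 0)
     R2 -= 3·R1  ⇒  (0, 0, 3)
[3] R2 /= 3  ⇒  (0, 0, 1)
     R1 -= 2·R2  ⇒  (0, 1, 0)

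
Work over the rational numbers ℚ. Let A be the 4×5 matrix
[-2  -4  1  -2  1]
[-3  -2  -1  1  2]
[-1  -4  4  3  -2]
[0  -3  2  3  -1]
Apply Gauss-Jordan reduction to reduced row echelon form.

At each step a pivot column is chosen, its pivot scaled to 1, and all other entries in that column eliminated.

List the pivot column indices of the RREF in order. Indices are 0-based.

[1] R0 /= -2  ⇒  (1, 2, -1/2, 1, -1/2)
     R1 -= -3·R0  ⇒  (0, 4, -5/2, 4, 1/2)
     R2 -= -1·R0  ⇒  (0, -2, 7/2, 4, -5/2)
[2] R1 /= 4  ⇒  (0, 1, -5/8, 1, 1/8)
     R0 -= 2·R1  ⇒  (1, 0, 3/4, -1, -3/4)
     R2 -= -2·R1  ⇒  (0, 0, 9/4, 6, -9/4)
     R3 -= -3·R1  ⇒  (0, 0, 1/8, 6, -5/8)
[3] R2 /= 9/4  ⇒  (0, 0, 1, 8/3, -1)
     R0 -= 3/4·R2  ⇒  (1, 0, 0, -3, 0)
     R1 -= -5/8·R2  ⇒  (0, 1, 0, 8/3, -1/2)
     R3 -= 1/8·R2  ⇒  (0, 0, 0, 17/3, -1/2)
[4] R3 /= 17/3  ⇒  (0, 0, 0, 1, -3/34)
     R0 -= -3·R3  ⇒  (1, 0, 0, 0, -9/34)
     R1 -= 8/3·R3  ⇒  (0, 1, 0, 0, -9/34)
     R2 -= 8/3·R3  ⇒  (0, 0, 1, 0, -13/17)

pivot columns: 0, 1, 2, 3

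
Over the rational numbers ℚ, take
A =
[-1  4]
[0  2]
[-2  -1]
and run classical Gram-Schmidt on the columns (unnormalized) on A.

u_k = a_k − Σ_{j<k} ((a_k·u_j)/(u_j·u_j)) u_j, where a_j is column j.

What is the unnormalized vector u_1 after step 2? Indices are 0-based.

u_1 = (18/5, 2, -9/5)

Step 1: u_0 = a_0 = (-1, 0, -2).
Step 2: u_1 = a_1 − (-2/5)·u_0 = (18/5, 2, -9/5).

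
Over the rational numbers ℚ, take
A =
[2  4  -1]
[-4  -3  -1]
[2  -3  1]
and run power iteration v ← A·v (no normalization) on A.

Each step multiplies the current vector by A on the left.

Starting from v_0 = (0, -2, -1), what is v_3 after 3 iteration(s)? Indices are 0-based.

v_0 = (0, -2, -1).
v_1 = A·v_0 = (-7, 7, 5).
v_2 = A·v_1 = (9, 2, -30).
v_3 = A·v_2 = (56, -12, -18).

v_3 = (56, -12, -18)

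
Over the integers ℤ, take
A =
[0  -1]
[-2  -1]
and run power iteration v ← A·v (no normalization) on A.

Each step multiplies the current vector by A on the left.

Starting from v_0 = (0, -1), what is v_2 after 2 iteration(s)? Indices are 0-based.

v_0 = (0, -1).
v_1 = A·v_0 = (1, 1).
v_2 = A·v_1 = (-1, -3).

v_2 = (-1, -3)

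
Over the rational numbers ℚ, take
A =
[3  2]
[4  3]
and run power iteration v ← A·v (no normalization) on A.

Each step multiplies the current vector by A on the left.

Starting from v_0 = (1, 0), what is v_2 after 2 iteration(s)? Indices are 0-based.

v_2 = (17, 24)

v_0 = (1, 0).
v_1 = A·v_0 = (3, 4).
v_2 = A·v_1 = (17, 24).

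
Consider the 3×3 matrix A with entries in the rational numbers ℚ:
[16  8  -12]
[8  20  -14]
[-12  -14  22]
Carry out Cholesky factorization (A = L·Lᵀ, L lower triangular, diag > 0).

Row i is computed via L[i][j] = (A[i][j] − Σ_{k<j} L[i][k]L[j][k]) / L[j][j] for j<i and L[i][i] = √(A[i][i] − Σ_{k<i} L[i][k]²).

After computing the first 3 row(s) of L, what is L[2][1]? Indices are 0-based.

L[2][1] = -2

Step 1: L[0][0] = √(16) = 4.
  L[1][0] = (8) / L[0][0] = 2.
Step 2: L[1][1] = √(16) = 4.
  L[2][0] = (-12) / L[0][0] = -3.
  L[2][1] = (-8) / L[1][1] = -2.
Step 3: L[2][2] = √(9) = 3.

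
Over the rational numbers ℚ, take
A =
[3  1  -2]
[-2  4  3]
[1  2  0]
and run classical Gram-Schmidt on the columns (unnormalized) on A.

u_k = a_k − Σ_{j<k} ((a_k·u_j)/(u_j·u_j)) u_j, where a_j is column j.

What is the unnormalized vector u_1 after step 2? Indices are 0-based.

u_1 = (23/14, 25/7, 31/14)

Step 1: u_0 = a_0 = (3, -2, 1).
Step 2: u_1 = a_1 − (-3/14)·u_0 = (23/14, 25/7, 31/14).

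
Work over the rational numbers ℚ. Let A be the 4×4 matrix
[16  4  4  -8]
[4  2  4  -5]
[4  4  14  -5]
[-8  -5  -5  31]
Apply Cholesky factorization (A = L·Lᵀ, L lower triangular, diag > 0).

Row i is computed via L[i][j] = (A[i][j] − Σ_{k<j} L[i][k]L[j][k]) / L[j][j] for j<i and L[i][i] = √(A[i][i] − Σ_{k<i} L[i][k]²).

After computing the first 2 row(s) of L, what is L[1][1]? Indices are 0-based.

Step 1: L[0][0] = √(16) = 4.
  L[1][0] = (4) / L[0][0] = 1.
Step 2: L[1][1] = √(1) = 1.

L[1][1] = 1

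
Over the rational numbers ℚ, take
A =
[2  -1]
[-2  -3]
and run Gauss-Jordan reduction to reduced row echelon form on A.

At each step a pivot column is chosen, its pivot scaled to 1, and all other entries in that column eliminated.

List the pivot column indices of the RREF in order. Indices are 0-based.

pivot columns: 0, 1

pivot(0,0)=2: scale R0 → (1, -1/2)
  clear (1,0): R1 −= (-2)R0 → (0, -4)
pivot(1,1)=-4: scale R1 → (0, 1)
  clear (0,1): R0 −= (-1/2)R1 → (1, 0)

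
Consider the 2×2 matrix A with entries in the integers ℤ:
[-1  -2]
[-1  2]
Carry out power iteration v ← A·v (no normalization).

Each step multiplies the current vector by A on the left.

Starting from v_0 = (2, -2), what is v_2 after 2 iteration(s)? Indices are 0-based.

v_0 = (2, -2).
v_1 = A·v_0 = (2, -6).
v_2 = A·v_1 = (10, -14).

v_2 = (10, -14)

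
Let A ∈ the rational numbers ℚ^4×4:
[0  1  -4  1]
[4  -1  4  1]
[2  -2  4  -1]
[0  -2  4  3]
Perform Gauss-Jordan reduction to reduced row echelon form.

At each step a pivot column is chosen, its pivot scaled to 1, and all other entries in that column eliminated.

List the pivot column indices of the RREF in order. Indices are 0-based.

[1] R0 <-> R1
[1] R0 /= 4  ⇒  (1, -1/4, 1, 1/4)
     R2 -= 2·R0  ⇒  (0, -3/2, 2, -3/2)
[2] R1 /= 1  ⇒  (0, 1, -4, 1)
     R0 -= -1/4·R1  ⇒  (1, 0, 0, 1/2)
     R2 -= -3/2·R1  ⇒  (0, 0, -4, 0)
     R3 -= -2·R1  ⇒  (0, 0, -4, 5)
[3] R2 /= -4  ⇒  (0, 0, 1, 0)
     R1 -= -4·R2  ⇒  (0, 1, 0, 1)
     R3 -= -4·R2  ⇒  (0, 0, 0, 5)
[4] R3 /= 5  ⇒  (0, 0, 0, 1)
     R0 -= 1/2·R3  ⇒  (1, 0, 0, 0)
     R1 -= 1·R3  ⇒  (0, 1, 0, 0)

pivot columns: 0, 1, 2, 3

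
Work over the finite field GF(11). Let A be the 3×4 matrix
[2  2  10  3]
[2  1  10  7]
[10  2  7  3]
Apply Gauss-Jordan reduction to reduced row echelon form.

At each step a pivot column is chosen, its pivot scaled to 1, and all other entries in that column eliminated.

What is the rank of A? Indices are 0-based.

pivot(0,0)=2: scale R0 → (1, 1, 5, 7)
  clear (1,0): R1 −= (2)R0 → (0, 10, 0, 4)
  clear (2,0): R2 −= (10)R0 → (0, 3, 1, 10)
pivot(1,1)=10: scale R1 → (0, 1, 0, 7)
  clear (0,1): R0 −= (1)R1 → (1, 0, 5, 0)
  clear (2,1): R2 −= (3)R1 → (0, 0, 1, 0)
pivot(2,2)=1: scale R2 → (0, 0, 1, 0)
  clear (0,2): R0 −= (5)R2 → (1, 0, 0, 0)

rank = 3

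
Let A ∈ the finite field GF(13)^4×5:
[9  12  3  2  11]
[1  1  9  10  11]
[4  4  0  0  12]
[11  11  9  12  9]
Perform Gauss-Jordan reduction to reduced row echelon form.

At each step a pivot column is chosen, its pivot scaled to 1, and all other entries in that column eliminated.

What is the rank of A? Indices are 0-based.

rank = 4

step 1: normalize row 0 (÷9) = (1, 10, 9, 6, 7)
  row 1: subtract 1×row0 = (0, 4, 0, 4, 4)
  row 2: subtract 4×row0 = (0, 3, 3, 2, 10)
  row 3: subtract 11×row0 = (0, 5, 1, 11, 10)
step 2: normalize row 1 (÷4) = (0, 1, 0, 1, 1)
  row 0: subtract 10×row1 = (1, 0, 9, 9, 10)
  row 2: subtract 3×row1 = (0, 0, 3, 12, 7)
  row 3: subtract 5×row1 = (0, 0, 1, 6, 5)
step 3: normalize row 2 (÷3) = (0, 0, 1, 4, 11)
  row 0: subtract 9×row2 = (1, 0, 0, 12, 2)
  row 3: subtract 1×row2 = (0, 0, 0, 2, 7)
step 4: normalize row 3 (÷2) = (0, 0, 0, 1, 10)
  row 0: subtract 12×row3 = (1, 0, 0, 0, 12)
  row 1: subtract 1×row3 = (0, 1, 0, 0, 4)
  row 2: subtract 4×row3 = (0, 0, 1, 0, 10)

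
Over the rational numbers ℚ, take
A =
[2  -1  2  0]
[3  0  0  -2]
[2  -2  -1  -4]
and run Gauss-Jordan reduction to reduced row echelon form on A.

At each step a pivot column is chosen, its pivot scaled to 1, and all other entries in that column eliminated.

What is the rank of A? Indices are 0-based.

rank = 3

step 1: normalize row 0 (÷2) = (1, -1/2, 1, 0)
  row 1: subtract 3×row0 = (0, 3/2, -3, -2)
  row 2: subtract 2×row0 = (0, -1, -3, -4)
step 2: normalize row 1 (÷3/2) = (0, 1, -2, -4/3)
  row 0: subtract -1/2×row1 = (1, 0, 0, -2/3)
  row 2: subtract -1×row1 = (0, 0, -5, -16/3)
step 3: normalize row 2 (÷-5) = (0, 0, 1, 16/15)
  row 1: subtract -2×row2 = (0, 1, 0, 4/5)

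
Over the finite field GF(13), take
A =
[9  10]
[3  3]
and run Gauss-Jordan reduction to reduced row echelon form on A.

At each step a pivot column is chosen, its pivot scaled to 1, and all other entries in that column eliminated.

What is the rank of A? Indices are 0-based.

rank = 2

step 1: normalize row 0 (÷9) = (1, 4)
  row 1: subtract 3×row0 = (0, 4)
step 2: normalize row 1 (÷4) = (0, 1)
  row 0: subtract 4×row1 = (1, 0)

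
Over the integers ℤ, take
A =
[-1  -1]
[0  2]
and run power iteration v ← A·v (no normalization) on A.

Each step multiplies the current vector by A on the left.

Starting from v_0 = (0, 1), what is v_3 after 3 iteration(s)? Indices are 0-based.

v_0 = (0, 1).
v_1 = A·v_0 = (-1, 2).
v_2 = A·v_1 = (-1, 4).
v_3 = A·v_2 = (-3, 8).

v_3 = (-3, 8)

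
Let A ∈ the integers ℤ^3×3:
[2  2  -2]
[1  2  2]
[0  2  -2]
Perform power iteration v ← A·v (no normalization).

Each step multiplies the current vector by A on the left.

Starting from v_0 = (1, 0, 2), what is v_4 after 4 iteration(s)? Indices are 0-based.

v_4 = (156, 20, 172)

v_0 = (1, 0, 2).
v_1 = A·v_0 = (-2, 5, -4).
v_2 = A·v_1 = (14, 0, 18).
v_3 = A·v_2 = (-8, 50, -36).
v_4 = A·v_3 = (156, 20, 172).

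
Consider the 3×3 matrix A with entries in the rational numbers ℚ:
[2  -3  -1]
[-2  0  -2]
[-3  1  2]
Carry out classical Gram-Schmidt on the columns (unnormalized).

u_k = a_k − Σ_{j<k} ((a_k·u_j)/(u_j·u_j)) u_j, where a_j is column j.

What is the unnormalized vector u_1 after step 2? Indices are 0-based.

Step 1: u_0 = a_0 = (2, -2, -3).
Step 2: u_1 = a_1 − (-9/17)·u_0 = (-33/17, -18/17, -10/17).

u_1 = (-33/17, -18/17, -10/17)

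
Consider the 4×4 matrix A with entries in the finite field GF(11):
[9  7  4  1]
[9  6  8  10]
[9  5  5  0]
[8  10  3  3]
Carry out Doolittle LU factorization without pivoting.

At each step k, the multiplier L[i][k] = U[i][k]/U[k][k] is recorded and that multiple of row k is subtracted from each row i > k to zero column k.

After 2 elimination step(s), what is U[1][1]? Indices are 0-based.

[col 0] pivot 9
  R1 -= 1*R0 → (0, 10, 4, 9)  (L[1][0] := 1)
  R2 -= 1*R0 → (0, 9, 1, 10)  (L[2][0] := 1)
  R3 -= 7*R0 → (0, 5, 8, 7)  (L[3][0] := 7)
[col 1] pivot 10
  R2 -= 2*R1 → (0, 0, 4, 3)  (L[2][1] := 2)
  R3 -= 6*R1 → (0, 0, 6, 8)  (L[3][1] := 6)

U[1][1] = 10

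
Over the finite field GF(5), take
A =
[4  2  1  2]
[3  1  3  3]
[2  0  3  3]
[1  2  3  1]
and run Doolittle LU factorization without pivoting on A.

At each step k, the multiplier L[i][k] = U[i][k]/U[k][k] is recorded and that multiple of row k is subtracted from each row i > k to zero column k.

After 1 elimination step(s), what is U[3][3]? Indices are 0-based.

U[3][3] = 3

[col 0] pivot 4
  R1 -= 2*R0 → (0, 2, 1, 4)  (L[1][0] := 2)
  R2 -= 3*R0 → (0, 4, 0, 2)  (L[2][0] := 3)
  R3 -= 4*R0 → (0, 4, 4, 3)  (L[3][0] := 4)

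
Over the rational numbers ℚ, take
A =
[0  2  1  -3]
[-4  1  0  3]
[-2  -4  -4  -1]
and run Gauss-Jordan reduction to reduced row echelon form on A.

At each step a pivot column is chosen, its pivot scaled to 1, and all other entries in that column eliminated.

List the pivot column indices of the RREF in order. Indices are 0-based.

pivot columns: 0, 1, 2

step 1: exchange rows 0,1
step 1: normalize row 0 (÷-4) = (1, -1/4, 0, -3/4)
  row 2: subtract -2×row0 = (0, -9/2, -4, -5/2)
step 2: normalize row 1 (÷2) = (0, 1, 1/2, -3/2)
  row 0: subtract -1/4×row1 = (1, 0, 1/8, -9/8)
  row 2: subtract -9/2×row1 = (0, 0, -7/4, -37/4)
step 3: normalize row 2 (÷-7/4) = (0, 0, 1, 37/7)
  row 0: subtract 1/8×row2 = (1, 0, 0, -25/14)
  row 1: subtract 1/2×row2 = (0, 1, 0, -29/7)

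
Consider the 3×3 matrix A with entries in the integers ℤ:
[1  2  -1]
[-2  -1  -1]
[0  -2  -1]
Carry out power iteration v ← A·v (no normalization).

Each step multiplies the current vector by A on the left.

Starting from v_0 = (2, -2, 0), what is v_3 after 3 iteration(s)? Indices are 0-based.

v_0 = (2, -2, 0).
v_1 = A·v_0 = (-2, -2, 4).
v_2 = A·v_1 = (-10, 2, 0).
v_3 = A·v_2 = (-6, 18, -4).

v_3 = (-6, 18, -4)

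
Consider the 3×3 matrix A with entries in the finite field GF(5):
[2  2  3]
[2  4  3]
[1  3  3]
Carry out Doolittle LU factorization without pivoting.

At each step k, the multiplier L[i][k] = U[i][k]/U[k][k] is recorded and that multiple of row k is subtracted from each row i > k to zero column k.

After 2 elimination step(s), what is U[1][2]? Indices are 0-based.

U[1][2] = 0

[col 0] pivot 2
  R1 -= 1*R0 → (0, 2, 0)  (L[1][0] := 1)
  R2 -= 3*R0 → (0, 2, 4)  (L[2][0] := 3)
[col 1] pivot 2
  R2 -= 1*R1 → (0, 0, 4)  (L[2][1] := 1)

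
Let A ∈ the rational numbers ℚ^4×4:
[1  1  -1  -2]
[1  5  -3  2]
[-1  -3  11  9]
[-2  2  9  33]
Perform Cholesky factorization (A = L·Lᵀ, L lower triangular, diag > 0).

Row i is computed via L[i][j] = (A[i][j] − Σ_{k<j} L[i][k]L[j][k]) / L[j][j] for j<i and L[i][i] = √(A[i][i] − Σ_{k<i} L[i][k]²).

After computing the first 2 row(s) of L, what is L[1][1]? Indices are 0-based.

Step 1: L[0][0] = √(1) = 1.
  L[1][0] = (1) / L[0][0] = 1.
Step 2: L[1][1] = √(4) = 2.

L[1][1] = 2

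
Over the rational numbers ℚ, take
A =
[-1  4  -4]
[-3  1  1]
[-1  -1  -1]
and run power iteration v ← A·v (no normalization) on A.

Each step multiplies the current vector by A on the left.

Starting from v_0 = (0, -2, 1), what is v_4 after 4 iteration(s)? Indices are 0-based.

v_0 = (0, -2, 1).
v_1 = A·v_0 = (-12, -1, 1).
v_2 = A·v_1 = (4, 36, 12).
v_3 = A·v_2 = (92, 36, -52).
v_4 = A·v_3 = (260, -292, -76).

v_4 = (260, -292, -76)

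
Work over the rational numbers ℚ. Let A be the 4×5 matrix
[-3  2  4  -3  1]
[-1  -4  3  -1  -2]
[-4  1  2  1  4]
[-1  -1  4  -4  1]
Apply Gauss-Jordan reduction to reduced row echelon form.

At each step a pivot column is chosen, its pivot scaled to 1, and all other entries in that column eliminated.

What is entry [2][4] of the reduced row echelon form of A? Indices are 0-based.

pivot(0,0)=-3: scale R0 → (1, -2/3, -4/3, 1, -1/3)
  clear (1,0): R1 −= (-1)R0 → (0, -14/3, 5/3, 0, -7/3)
  clear (2,0): R2 −= (-4)R0 → (0, -5/3, -10/3, 5, 8/3)
  clear (3,0): R3 −= (-1)R0 → (0, -5/3, 8/3, -3, 2/3)
pivot(1,1)=-14/3: scale R1 → (0, 1, -5/14, 0, 1/2)
  clear (0,1): R0 −= (-2/3)R1 → (1, 0, -11/7, 1, 0)
  clear (2,1): R2 −= (-5/3)R1 → (0, 0, -55/14, 5, 7/2)
  clear (3,1): R3 −= (-5/3)R1 → (0, 0, 29/14, -3, 3/2)
pivot(2,2)=-55/14: scale R2 → (0, 0, 1, -14/11, -49/55)
  clear (0,2): R0 −= (-11/7)R2 → (1, 0, 0, -1, -7/5)
  clear (1,2): R1 −= (-5/14)R2 → (0, 1, 0, -5/11, 2/11)
  clear (3,2): R3 −= (29/14)R2 → (0, 0, 0, -4/11, 184/55)
pivot(3,3)=-4/11: scale R3 → (0, 0, 0, 1, -46/5)
  clear (0,3): R0 −= (-1)R3 → (1, 0, 0, 0, -53/5)
  clear (1,3): R1 −= (-5/11)R3 → (0, 1, 0, 0, -4)
  clear (2,3): R2 −= (-14/11)R3 → (0, 0, 1, 0, -63/5)

M[2][4] = -63/5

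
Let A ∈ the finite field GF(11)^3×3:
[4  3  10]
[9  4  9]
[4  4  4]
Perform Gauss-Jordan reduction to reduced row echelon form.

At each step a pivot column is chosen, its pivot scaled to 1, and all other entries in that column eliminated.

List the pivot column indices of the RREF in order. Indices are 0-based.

pivot(0,0)=4: scale R0 → (1, 9, 8)
  clear (1,0): R1 −= (9)R0 → (0, 0, 3)
  clear (2,0): R2 −= (4)R0 → (0, 1, 5)
pivot(1,1): swap R1↔R2
pivot(1,1)=1: scale R1 → (0, 1, 5)
  clear (0,1): R0 −= (9)R1 → (1, 0, 7)
pivot(2,2)=3: scale R2 → (0, 0, 1)
  clear (0,2): R0 −= (7)R2 → (1, 0, 0)
  clear (1,2): R1 −= (5)R2 → (0, 1, 0)

pivot columns: 0, 1, 2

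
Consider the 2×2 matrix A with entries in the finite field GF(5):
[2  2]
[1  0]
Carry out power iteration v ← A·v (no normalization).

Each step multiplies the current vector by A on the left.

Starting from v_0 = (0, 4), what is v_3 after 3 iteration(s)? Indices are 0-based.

v_3 = (3, 1)

v_0 = (0, 4).
v_1 = A·v_0 = (3, 0).
v_2 = A·v_1 = (1, 3).
v_3 = A·v_2 = (3, 1).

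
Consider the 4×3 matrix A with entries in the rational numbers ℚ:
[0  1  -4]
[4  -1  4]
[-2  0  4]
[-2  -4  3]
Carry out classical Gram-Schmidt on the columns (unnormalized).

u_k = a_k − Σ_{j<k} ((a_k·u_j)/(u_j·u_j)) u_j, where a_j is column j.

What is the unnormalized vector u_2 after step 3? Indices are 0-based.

u_2 = (-147/52, 89/52, 237/52, -59/52)

Step 1: u_0 = a_0 = (0, 4, -2, -2).
Step 2: u_1 = a_1 − (1/6)·u_0 = (1, -5/3, 1/3, -11/3).
Step 3: u_2 = a_2 − (1/12)·u_0 − (-61/52)·u_1 = (-147/52, 89/52, 237/52, -59/52).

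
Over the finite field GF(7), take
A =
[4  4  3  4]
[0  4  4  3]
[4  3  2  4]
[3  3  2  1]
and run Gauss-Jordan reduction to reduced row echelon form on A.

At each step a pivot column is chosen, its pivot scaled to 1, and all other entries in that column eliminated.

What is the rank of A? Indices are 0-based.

pivot(0,0)=4: scale R0 → (1, 1, 6, 1)
  clear (2,0): R2 −= (4)R0 → (0, 6, 6, 0)
  clear (3,0): R3 −= (3)R0 → (0, 0, 5, 5)
pivot(1,1)=4: scale R1 → (0, 1, 1, 6)
  clear (0,1): R0 −= (1)R1 → (1, 0, 5, 2)
  clear (2,1): R2 −= (6)R1 → (0, 0, 0, 6)
pivot(2,2): swap R2↔R3
pivot(2,2)=5: scale R2 → (0, 0, 1, 1)
  clear (0,2): R0 −= (5)R2 → (1, 0, 0, 4)
  clear (1,2): R1 −= (1)R2 → (0, 1, 0, 5)
pivot(3,3)=6: scale R3 → (0, 0, 0, 1)
  clear (0,3): R0 −= (4)R3 → (1, 0, 0, 0)
  clear (1,3): R1 −= (5)R3 → (0, 1, 0, 0)
  clear (2,3): R2 −= (1)R3 → (0, 0, 1, 0)

rank = 4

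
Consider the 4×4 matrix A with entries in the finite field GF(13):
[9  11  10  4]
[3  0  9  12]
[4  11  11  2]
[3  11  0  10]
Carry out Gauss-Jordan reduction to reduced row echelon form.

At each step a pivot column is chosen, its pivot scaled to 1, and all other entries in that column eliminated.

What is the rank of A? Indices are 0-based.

rank = 4

step 1: normalize row 0 (÷9) = (1, 7, 4, 12)
  row 1: subtract 3×row0 = (0, 5, 10, 2)
  row 2: subtract 4×row0 = (0, 9, 8, 6)
  row 3: subtract 3×row0 = (0, 3, 1, 0)
step 2: normalize row 1 (÷5) = (0, 1, 2, 3)
  row 0: subtract 7×row1 = (1, 0, 3, 4)
  row 2: subtract 9×row1 = (0, 0, 3, 5)
  row 3: subtract 3×row1 = (0, 0, 8, 4)
step 3: normalize row 2 (÷3) = (0, 0, 1, 6)
  row 0: subtract 3×row2 = (1, 0, 0, 12)
  row 1: subtract 2×row2 = (0, 1, 0, 4)
  row 3: subtract 8×row2 = (0, 0, 0, 8)
step 4: normalize row 3 (÷8) = (0, 0, 0, 1)
  row 0: subtract 12×row3 = (1, 0, 0, 0)
  row 1: subtract 4×row3 = (0, 1, 0, 0)
  row 2: subtract 6×row3 = (0, 0, 1, 0)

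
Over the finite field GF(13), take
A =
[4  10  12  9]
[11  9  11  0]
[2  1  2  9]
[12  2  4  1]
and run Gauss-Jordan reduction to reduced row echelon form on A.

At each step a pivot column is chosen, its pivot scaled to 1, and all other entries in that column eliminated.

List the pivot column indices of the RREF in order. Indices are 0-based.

pivot columns: 0, 1, 2, 3

[1] R0 /= 4  ⇒  (1, 9, 3, 12)
     R1 -= 11·R0  ⇒  (0, 1, 4, 11)
     R2 -= 2·R0  ⇒  (0, 9, 9, 11)
     R3 -= 12·R0  ⇒  (0, 11, 7, 0)
[2] R1 /= 1  ⇒  (0, 1, 4, 11)
     R0 -= 9·R1  ⇒  (1, 0, 6, 4)
     R2 -= 9·R1  ⇒  (0, 0, 12, 3)
     R3 -= 11·R1  ⇒  (0, 0, 2, 9)
[3] R2 /= 12  ⇒  (0, 0, 1, 10)
     R0 -= 6·R2  ⇒  (1, 0, 0, 9)
     R1 -= 4·R2  ⇒  (0, 1, 0, 10)
     R3 -= 2·R2  ⇒  (0, 0, 0, 2)
[4] R3 /= 2  ⇒  (0, 0, 0, 1)
     R0 -= 9·R3  ⇒  (1, 0, 0, 0)
     R1 -= 10·R3  ⇒  (0, 1, 0, 0)
     R2 -= 10·R3  ⇒  (0, 0, 1, 0)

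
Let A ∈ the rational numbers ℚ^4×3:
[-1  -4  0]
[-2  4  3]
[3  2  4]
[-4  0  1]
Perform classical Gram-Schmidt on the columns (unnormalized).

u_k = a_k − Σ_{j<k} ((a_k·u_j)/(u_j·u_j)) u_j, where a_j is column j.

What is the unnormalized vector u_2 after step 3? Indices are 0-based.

Step 1: u_0 = a_0 = (-1, -2, 3, -4).
Step 2: u_1 = a_1 − (1/15)·u_0 = (-59/15, 62/15, 9/5, 4/15).
Step 3: u_2 = a_2 − (1/15)·u_0 − (149/269)·u_1 = (604/269, 227/269, 754/269, 301/269).

u_2 = (604/269, 227/269, 754/269, 301/269)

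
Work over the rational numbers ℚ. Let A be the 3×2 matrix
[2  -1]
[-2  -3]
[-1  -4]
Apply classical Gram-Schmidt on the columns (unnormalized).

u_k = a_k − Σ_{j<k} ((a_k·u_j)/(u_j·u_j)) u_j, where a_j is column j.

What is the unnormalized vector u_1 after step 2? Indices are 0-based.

u_1 = (-25/9, -11/9, -28/9)

Step 1: u_0 = a_0 = (2, -2, -1).
Step 2: u_1 = a_1 − (8/9)·u_0 = (-25/9, -11/9, -28/9).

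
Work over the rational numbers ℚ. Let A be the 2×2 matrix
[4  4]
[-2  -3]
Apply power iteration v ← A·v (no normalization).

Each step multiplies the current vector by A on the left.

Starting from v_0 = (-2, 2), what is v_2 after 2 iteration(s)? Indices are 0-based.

v_2 = (-8, 6)

v_0 = (-2, 2).
v_1 = A·v_0 = (0, -2).
v_2 = A·v_1 = (-8, 6).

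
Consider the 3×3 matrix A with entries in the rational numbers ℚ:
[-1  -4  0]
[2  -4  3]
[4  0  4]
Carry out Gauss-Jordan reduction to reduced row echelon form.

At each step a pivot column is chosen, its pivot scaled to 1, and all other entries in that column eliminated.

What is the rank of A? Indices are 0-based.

rank = 2

[1] R0 /= -1  ⇒  (1, 4, 0)
     R1 -= 2·R0  ⇒  (0, -12, 3)
     R2 -= 4·R0  ⇒  (0, -16, 4)
[2] R1 /= -12  ⇒  (0, 1, -1/4)
     R0 -= 4·R1  ⇒  (1, 0, 1)
     R2 -= -16·R1  ⇒  (0, 0, 0)
column 2 empty below row 2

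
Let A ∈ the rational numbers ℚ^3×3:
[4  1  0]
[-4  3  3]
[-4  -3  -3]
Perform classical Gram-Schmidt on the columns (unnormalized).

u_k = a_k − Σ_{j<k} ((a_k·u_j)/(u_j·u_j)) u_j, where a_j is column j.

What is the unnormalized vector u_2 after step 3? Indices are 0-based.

u_2 = (-9/14, -3/14, -3/7)

Step 1: u_0 = a_0 = (4, -4, -4).
Step 2: u_1 = a_1 − (1/12)·u_0 = (2/3, 10/3, -8/3).
Step 3: u_2 = a_2 − (0)·u_0 − (27/28)·u_1 = (-9/14, -3/14, -3/7).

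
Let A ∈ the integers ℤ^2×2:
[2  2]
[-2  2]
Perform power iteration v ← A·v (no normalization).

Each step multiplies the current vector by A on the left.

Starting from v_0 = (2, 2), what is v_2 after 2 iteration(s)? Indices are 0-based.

v_2 = (16, -16)

v_0 = (2, 2).
v_1 = A·v_0 = (8, 0).
v_2 = A·v_1 = (16, -16).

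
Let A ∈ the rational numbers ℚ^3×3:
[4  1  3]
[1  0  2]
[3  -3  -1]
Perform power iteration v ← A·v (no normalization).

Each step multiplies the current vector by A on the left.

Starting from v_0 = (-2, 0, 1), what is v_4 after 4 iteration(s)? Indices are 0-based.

v_4 = (-1059, -323, -392)

v_0 = (-2, 0, 1).
v_1 = A·v_0 = (-5, 0, -7).
v_2 = A·v_1 = (-41, -19, -8).
v_3 = A·v_2 = (-207, -57, -58).
v_4 = A·v_3 = (-1059, -323, -392).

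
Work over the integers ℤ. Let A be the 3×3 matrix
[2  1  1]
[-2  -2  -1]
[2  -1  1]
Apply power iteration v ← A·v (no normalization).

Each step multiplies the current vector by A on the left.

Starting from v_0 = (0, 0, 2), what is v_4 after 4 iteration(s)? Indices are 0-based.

v_0 = (0, 0, 2).
v_1 = A·v_0 = (2, -2, 2).
v_2 = A·v_1 = (4, -2, 8).
v_3 = A·v_2 = (14, -12, 18).
v_4 = A·v_3 = (34, -22, 58).

v_4 = (34, -22, 58)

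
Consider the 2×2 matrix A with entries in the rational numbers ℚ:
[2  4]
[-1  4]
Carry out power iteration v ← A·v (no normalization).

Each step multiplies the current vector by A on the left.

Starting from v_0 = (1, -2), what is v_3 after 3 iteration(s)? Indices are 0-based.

v_3 = (-216, -72)

v_0 = (1, -2).
v_1 = A·v_0 = (-6, -9).
v_2 = A·v_1 = (-48, -30).
v_3 = A·v_2 = (-216, -72).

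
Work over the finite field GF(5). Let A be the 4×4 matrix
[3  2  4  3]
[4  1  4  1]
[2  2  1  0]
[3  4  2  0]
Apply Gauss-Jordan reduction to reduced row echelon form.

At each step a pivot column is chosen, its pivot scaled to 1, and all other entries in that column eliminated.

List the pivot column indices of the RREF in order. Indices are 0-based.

pivot columns: 0, 1, 2

step 1: normalize row 0 (÷3) = (1, 4, 3, 1)
  row 1: subtract 4×row0 = (0, 0, 2, 2)
  row 2: subtract 2×row0 = (0, 4, 0, 3)
  row 3: subtract 3×row0 = (0, 2, 3, 2)
step 2: exchange rows 1,2
step 2: normalize row 1 (÷4) = (0, 1, 0, 2)
  row 0: subtract 4×row1 = (1, 0, 3, 3)
  row 3: subtract 2×row1 = (0, 0, 3, 3)
step 3: normalize row 2 (÷2) = (0, 0, 1, 1)
  row 0: subtract 3×row2 = (1, 0, 0, 0)
  row 3: subtract 3×row2 = (0, 0, 0, 0)
skip col 3 (zero from row 3)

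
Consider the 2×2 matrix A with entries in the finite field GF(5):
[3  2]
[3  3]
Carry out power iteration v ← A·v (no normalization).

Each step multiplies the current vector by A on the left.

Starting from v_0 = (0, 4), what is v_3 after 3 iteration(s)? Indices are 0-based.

v_0 = (0, 4).
v_1 = A·v_0 = (3, 2).
v_2 = A·v_1 = (3, 0).
v_3 = A·v_2 = (4, 4).

v_3 = (4, 4)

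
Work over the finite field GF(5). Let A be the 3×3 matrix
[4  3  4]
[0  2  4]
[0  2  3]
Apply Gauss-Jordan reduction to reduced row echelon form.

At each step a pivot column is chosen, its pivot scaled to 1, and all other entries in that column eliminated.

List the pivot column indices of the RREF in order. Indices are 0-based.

pivot columns: 0, 1, 2

pivot(0,0)=4: scale R0 → (1, 2, 1)
pivot(1,1)=2: scale R1 → (0, 1, 2)
  clear (0,1): R0 −= (2)R1 → (1, 0, 2)
  clear (2,1): R2 −= (2)R1 → (0, 0, 4)
pivot(2,2)=4: scale R2 → (0, 0, 1)
  clear (0,2): R0 −= (2)R2 → (1, 0, 0)
  clear (1,2): R1 −= (2)R2 → (0, 1, 0)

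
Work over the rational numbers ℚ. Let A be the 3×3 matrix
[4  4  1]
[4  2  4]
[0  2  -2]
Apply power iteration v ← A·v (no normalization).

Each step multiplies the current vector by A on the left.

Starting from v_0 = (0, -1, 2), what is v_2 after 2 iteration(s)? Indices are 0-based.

v_0 = (0, -1, 2).
v_1 = A·v_0 = (-2, 6, -6).
v_2 = A·v_1 = (10, -20, 24).

v_2 = (10, -20, 24)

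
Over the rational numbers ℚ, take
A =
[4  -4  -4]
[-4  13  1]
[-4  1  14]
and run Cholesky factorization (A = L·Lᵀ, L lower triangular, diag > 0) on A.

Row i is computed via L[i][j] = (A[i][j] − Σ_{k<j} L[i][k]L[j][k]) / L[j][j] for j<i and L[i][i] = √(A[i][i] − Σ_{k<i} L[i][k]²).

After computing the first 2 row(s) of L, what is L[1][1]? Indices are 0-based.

Step 1: L[0][0] = √(4) = 2.
  L[1][0] = (-4) / L[0][0] = -2.
Step 2: L[1][1] = √(9) = 3.

L[1][1] = 3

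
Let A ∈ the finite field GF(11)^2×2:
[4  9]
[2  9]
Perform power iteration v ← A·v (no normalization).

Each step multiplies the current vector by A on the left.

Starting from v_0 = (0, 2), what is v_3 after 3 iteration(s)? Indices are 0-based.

v_3 = (1, 6)

v_0 = (0, 2).
v_1 = A·v_0 = (7, 7).
v_2 = A·v_1 = (3, 0).
v_3 = A·v_2 = (1, 6).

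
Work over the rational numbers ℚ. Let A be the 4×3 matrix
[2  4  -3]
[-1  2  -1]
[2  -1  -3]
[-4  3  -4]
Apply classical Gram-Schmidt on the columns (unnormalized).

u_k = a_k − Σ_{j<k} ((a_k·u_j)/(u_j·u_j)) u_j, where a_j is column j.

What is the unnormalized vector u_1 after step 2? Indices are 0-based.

u_1 = (116/25, 42/25, -9/25, 43/25)

Step 1: u_0 = a_0 = (2, -1, 2, -4).
Step 2: u_1 = a_1 − (-8/25)·u_0 = (116/25, 42/25, -9/25, 43/25).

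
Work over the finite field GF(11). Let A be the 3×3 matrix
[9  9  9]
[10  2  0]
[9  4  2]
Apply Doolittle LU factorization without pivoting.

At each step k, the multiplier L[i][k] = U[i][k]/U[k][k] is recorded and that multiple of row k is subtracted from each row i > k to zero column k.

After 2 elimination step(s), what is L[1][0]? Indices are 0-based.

L[1][0] = 6

k=0: U[0][0]=9
  eliminate (1,0): mult=6, new row 1: (0, 3, 1); set L[1][0]=6
  eliminate (2,0): mult=1, new row 2: (0, 6, 4); set L[2][0]=1
k=1: U[1][1]=3
  eliminate (2,1): mult=2, new row 2: (0, 0, 2); set L[2][1]=2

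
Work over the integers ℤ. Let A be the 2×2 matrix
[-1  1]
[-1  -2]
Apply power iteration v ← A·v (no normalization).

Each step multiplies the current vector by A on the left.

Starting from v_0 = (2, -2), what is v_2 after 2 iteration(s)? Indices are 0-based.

v_2 = (6, 0)

v_0 = (2, -2).
v_1 = A·v_0 = (-4, 2).
v_2 = A·v_1 = (6, 0).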